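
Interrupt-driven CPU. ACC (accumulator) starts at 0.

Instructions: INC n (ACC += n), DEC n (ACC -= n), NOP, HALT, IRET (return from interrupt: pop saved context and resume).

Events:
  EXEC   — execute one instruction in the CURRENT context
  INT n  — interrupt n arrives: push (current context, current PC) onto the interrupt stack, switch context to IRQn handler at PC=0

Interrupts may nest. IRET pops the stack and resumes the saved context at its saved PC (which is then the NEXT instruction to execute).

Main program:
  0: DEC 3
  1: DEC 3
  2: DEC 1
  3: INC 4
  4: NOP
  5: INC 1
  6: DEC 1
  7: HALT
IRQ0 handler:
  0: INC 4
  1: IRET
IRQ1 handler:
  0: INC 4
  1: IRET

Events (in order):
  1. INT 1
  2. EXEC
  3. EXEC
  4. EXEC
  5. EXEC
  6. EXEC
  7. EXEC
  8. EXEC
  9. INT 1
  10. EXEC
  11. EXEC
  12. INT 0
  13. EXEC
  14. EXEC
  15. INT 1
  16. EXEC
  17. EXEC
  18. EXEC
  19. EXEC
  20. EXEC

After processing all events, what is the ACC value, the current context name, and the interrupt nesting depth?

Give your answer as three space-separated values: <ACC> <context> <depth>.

Answer: 13 MAIN 0

Derivation:
Event 1 (INT 1): INT 1 arrives: push (MAIN, PC=0), enter IRQ1 at PC=0 (depth now 1)
Event 2 (EXEC): [IRQ1] PC=0: INC 4 -> ACC=4
Event 3 (EXEC): [IRQ1] PC=1: IRET -> resume MAIN at PC=0 (depth now 0)
Event 4 (EXEC): [MAIN] PC=0: DEC 3 -> ACC=1
Event 5 (EXEC): [MAIN] PC=1: DEC 3 -> ACC=-2
Event 6 (EXEC): [MAIN] PC=2: DEC 1 -> ACC=-3
Event 7 (EXEC): [MAIN] PC=3: INC 4 -> ACC=1
Event 8 (EXEC): [MAIN] PC=4: NOP
Event 9 (INT 1): INT 1 arrives: push (MAIN, PC=5), enter IRQ1 at PC=0 (depth now 1)
Event 10 (EXEC): [IRQ1] PC=0: INC 4 -> ACC=5
Event 11 (EXEC): [IRQ1] PC=1: IRET -> resume MAIN at PC=5 (depth now 0)
Event 12 (INT 0): INT 0 arrives: push (MAIN, PC=5), enter IRQ0 at PC=0 (depth now 1)
Event 13 (EXEC): [IRQ0] PC=0: INC 4 -> ACC=9
Event 14 (EXEC): [IRQ0] PC=1: IRET -> resume MAIN at PC=5 (depth now 0)
Event 15 (INT 1): INT 1 arrives: push (MAIN, PC=5), enter IRQ1 at PC=0 (depth now 1)
Event 16 (EXEC): [IRQ1] PC=0: INC 4 -> ACC=13
Event 17 (EXEC): [IRQ1] PC=1: IRET -> resume MAIN at PC=5 (depth now 0)
Event 18 (EXEC): [MAIN] PC=5: INC 1 -> ACC=14
Event 19 (EXEC): [MAIN] PC=6: DEC 1 -> ACC=13
Event 20 (EXEC): [MAIN] PC=7: HALT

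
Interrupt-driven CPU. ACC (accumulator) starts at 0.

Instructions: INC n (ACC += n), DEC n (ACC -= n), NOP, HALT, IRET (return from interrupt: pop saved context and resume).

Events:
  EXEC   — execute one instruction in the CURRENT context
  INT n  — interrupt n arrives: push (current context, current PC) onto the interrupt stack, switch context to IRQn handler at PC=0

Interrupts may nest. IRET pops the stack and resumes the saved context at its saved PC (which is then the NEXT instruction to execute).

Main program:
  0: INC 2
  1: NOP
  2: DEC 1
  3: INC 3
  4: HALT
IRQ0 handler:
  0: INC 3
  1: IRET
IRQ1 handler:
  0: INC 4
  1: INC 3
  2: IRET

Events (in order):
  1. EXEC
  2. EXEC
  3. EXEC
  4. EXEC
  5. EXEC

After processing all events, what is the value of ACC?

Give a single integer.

Answer: 4

Derivation:
Event 1 (EXEC): [MAIN] PC=0: INC 2 -> ACC=2
Event 2 (EXEC): [MAIN] PC=1: NOP
Event 3 (EXEC): [MAIN] PC=2: DEC 1 -> ACC=1
Event 4 (EXEC): [MAIN] PC=3: INC 3 -> ACC=4
Event 5 (EXEC): [MAIN] PC=4: HALT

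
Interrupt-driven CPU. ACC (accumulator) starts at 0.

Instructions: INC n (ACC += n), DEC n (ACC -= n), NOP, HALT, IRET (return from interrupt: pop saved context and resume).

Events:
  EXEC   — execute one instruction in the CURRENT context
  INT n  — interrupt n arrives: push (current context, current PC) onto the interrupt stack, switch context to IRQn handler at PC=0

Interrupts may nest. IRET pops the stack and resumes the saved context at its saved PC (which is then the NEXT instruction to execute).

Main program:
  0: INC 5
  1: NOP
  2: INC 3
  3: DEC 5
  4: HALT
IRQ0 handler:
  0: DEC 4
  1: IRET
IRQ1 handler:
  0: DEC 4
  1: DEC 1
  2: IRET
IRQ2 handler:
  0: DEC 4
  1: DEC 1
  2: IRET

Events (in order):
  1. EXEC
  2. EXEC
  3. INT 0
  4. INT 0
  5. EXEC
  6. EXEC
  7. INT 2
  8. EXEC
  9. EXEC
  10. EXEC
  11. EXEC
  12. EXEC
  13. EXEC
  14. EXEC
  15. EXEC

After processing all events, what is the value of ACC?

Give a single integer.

Event 1 (EXEC): [MAIN] PC=0: INC 5 -> ACC=5
Event 2 (EXEC): [MAIN] PC=1: NOP
Event 3 (INT 0): INT 0 arrives: push (MAIN, PC=2), enter IRQ0 at PC=0 (depth now 1)
Event 4 (INT 0): INT 0 arrives: push (IRQ0, PC=0), enter IRQ0 at PC=0 (depth now 2)
Event 5 (EXEC): [IRQ0] PC=0: DEC 4 -> ACC=1
Event 6 (EXEC): [IRQ0] PC=1: IRET -> resume IRQ0 at PC=0 (depth now 1)
Event 7 (INT 2): INT 2 arrives: push (IRQ0, PC=0), enter IRQ2 at PC=0 (depth now 2)
Event 8 (EXEC): [IRQ2] PC=0: DEC 4 -> ACC=-3
Event 9 (EXEC): [IRQ2] PC=1: DEC 1 -> ACC=-4
Event 10 (EXEC): [IRQ2] PC=2: IRET -> resume IRQ0 at PC=0 (depth now 1)
Event 11 (EXEC): [IRQ0] PC=0: DEC 4 -> ACC=-8
Event 12 (EXEC): [IRQ0] PC=1: IRET -> resume MAIN at PC=2 (depth now 0)
Event 13 (EXEC): [MAIN] PC=2: INC 3 -> ACC=-5
Event 14 (EXEC): [MAIN] PC=3: DEC 5 -> ACC=-10
Event 15 (EXEC): [MAIN] PC=4: HALT

Answer: -10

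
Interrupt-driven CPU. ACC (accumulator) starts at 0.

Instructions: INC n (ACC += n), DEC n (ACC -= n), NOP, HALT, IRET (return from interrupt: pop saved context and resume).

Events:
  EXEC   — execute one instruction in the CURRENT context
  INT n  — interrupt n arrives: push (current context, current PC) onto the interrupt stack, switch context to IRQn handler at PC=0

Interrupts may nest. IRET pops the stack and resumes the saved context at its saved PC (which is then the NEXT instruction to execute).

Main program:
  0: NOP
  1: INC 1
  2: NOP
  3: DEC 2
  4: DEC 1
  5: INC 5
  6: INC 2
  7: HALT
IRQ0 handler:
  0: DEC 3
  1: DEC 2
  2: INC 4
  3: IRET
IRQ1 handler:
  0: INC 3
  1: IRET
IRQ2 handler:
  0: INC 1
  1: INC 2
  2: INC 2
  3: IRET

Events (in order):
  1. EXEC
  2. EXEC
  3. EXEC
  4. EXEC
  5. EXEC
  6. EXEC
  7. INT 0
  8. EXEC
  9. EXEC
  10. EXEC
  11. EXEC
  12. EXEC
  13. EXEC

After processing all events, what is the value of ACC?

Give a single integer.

Answer: 4

Derivation:
Event 1 (EXEC): [MAIN] PC=0: NOP
Event 2 (EXEC): [MAIN] PC=1: INC 1 -> ACC=1
Event 3 (EXEC): [MAIN] PC=2: NOP
Event 4 (EXEC): [MAIN] PC=3: DEC 2 -> ACC=-1
Event 5 (EXEC): [MAIN] PC=4: DEC 1 -> ACC=-2
Event 6 (EXEC): [MAIN] PC=5: INC 5 -> ACC=3
Event 7 (INT 0): INT 0 arrives: push (MAIN, PC=6), enter IRQ0 at PC=0 (depth now 1)
Event 8 (EXEC): [IRQ0] PC=0: DEC 3 -> ACC=0
Event 9 (EXEC): [IRQ0] PC=1: DEC 2 -> ACC=-2
Event 10 (EXEC): [IRQ0] PC=2: INC 4 -> ACC=2
Event 11 (EXEC): [IRQ0] PC=3: IRET -> resume MAIN at PC=6 (depth now 0)
Event 12 (EXEC): [MAIN] PC=6: INC 2 -> ACC=4
Event 13 (EXEC): [MAIN] PC=7: HALT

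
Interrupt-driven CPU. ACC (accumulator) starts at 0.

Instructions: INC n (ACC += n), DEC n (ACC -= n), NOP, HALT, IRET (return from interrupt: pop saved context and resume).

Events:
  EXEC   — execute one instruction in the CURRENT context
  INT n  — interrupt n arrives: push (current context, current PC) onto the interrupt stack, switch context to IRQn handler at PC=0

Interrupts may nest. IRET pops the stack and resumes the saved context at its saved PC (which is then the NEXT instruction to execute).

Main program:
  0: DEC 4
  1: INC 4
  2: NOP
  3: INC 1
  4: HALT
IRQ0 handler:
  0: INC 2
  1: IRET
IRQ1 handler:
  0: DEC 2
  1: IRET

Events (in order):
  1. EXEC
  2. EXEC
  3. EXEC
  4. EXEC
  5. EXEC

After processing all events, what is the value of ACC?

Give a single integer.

Event 1 (EXEC): [MAIN] PC=0: DEC 4 -> ACC=-4
Event 2 (EXEC): [MAIN] PC=1: INC 4 -> ACC=0
Event 3 (EXEC): [MAIN] PC=2: NOP
Event 4 (EXEC): [MAIN] PC=3: INC 1 -> ACC=1
Event 5 (EXEC): [MAIN] PC=4: HALT

Answer: 1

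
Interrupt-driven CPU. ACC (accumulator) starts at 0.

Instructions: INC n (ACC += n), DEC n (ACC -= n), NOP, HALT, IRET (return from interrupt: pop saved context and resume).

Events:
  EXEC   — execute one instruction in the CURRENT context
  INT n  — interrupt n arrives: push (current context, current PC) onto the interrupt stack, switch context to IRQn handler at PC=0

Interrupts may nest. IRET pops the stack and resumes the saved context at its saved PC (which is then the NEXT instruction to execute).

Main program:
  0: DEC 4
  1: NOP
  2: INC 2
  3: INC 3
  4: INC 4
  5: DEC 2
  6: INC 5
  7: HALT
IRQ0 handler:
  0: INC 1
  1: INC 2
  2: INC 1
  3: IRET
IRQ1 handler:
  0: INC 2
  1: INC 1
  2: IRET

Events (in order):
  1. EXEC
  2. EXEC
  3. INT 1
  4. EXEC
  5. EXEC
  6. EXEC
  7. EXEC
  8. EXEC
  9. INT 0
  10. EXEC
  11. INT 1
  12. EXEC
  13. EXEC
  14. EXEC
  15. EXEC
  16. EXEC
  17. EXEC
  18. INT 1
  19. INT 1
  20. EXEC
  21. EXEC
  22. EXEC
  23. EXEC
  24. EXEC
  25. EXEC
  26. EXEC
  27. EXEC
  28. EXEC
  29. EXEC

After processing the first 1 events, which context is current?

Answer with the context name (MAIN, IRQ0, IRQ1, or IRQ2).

Answer: MAIN

Derivation:
Event 1 (EXEC): [MAIN] PC=0: DEC 4 -> ACC=-4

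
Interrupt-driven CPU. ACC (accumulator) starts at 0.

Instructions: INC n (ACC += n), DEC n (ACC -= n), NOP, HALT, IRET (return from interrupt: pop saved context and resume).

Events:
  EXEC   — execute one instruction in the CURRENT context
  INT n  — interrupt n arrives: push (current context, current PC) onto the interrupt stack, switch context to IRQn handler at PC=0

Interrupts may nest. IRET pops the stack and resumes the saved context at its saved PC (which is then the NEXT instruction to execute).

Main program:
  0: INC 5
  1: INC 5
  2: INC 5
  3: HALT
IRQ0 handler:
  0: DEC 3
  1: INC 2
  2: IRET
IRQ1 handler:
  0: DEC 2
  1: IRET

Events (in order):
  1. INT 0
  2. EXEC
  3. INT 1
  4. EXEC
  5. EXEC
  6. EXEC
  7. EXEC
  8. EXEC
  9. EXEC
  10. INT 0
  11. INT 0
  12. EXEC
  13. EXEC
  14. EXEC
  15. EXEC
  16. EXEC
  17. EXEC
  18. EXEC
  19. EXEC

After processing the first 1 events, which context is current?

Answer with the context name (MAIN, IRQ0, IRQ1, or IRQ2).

Answer: IRQ0

Derivation:
Event 1 (INT 0): INT 0 arrives: push (MAIN, PC=0), enter IRQ0 at PC=0 (depth now 1)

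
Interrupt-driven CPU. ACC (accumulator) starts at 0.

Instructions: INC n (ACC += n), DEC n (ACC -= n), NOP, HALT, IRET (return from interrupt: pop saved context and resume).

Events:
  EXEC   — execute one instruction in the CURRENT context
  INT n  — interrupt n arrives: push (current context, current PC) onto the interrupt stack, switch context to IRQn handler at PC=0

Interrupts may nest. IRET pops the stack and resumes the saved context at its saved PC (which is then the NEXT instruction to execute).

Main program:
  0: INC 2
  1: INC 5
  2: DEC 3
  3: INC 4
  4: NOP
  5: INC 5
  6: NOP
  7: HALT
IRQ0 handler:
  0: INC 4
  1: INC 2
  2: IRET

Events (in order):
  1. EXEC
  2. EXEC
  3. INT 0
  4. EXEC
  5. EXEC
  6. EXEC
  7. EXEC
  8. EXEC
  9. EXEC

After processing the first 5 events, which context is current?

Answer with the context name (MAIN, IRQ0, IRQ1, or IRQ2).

Event 1 (EXEC): [MAIN] PC=0: INC 2 -> ACC=2
Event 2 (EXEC): [MAIN] PC=1: INC 5 -> ACC=7
Event 3 (INT 0): INT 0 arrives: push (MAIN, PC=2), enter IRQ0 at PC=0 (depth now 1)
Event 4 (EXEC): [IRQ0] PC=0: INC 4 -> ACC=11
Event 5 (EXEC): [IRQ0] PC=1: INC 2 -> ACC=13

Answer: IRQ0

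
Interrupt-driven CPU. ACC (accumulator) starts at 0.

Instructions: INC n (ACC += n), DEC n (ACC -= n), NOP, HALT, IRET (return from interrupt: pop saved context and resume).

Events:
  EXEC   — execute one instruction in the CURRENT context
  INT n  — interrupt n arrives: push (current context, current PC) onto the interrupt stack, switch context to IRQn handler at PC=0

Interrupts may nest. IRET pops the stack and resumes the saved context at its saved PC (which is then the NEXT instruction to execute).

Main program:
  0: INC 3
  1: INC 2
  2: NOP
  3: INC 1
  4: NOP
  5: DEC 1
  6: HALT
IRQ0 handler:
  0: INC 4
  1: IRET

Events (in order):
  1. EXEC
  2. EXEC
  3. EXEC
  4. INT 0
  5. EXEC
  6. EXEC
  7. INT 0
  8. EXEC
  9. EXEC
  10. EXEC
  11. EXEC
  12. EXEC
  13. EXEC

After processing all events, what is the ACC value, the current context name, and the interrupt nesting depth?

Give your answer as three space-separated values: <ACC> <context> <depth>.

Answer: 13 MAIN 0

Derivation:
Event 1 (EXEC): [MAIN] PC=0: INC 3 -> ACC=3
Event 2 (EXEC): [MAIN] PC=1: INC 2 -> ACC=5
Event 3 (EXEC): [MAIN] PC=2: NOP
Event 4 (INT 0): INT 0 arrives: push (MAIN, PC=3), enter IRQ0 at PC=0 (depth now 1)
Event 5 (EXEC): [IRQ0] PC=0: INC 4 -> ACC=9
Event 6 (EXEC): [IRQ0] PC=1: IRET -> resume MAIN at PC=3 (depth now 0)
Event 7 (INT 0): INT 0 arrives: push (MAIN, PC=3), enter IRQ0 at PC=0 (depth now 1)
Event 8 (EXEC): [IRQ0] PC=0: INC 4 -> ACC=13
Event 9 (EXEC): [IRQ0] PC=1: IRET -> resume MAIN at PC=3 (depth now 0)
Event 10 (EXEC): [MAIN] PC=3: INC 1 -> ACC=14
Event 11 (EXEC): [MAIN] PC=4: NOP
Event 12 (EXEC): [MAIN] PC=5: DEC 1 -> ACC=13
Event 13 (EXEC): [MAIN] PC=6: HALT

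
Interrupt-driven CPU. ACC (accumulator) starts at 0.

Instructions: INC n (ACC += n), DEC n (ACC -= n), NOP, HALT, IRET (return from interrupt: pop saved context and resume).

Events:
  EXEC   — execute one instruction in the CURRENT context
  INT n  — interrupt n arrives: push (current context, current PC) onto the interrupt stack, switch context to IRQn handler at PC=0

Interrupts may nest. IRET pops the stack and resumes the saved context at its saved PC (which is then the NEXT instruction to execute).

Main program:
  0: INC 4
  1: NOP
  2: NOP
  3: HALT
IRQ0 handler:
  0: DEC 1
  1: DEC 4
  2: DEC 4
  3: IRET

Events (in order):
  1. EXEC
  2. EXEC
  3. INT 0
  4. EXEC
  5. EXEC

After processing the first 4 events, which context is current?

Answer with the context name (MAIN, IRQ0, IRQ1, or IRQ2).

Answer: IRQ0

Derivation:
Event 1 (EXEC): [MAIN] PC=0: INC 4 -> ACC=4
Event 2 (EXEC): [MAIN] PC=1: NOP
Event 3 (INT 0): INT 0 arrives: push (MAIN, PC=2), enter IRQ0 at PC=0 (depth now 1)
Event 4 (EXEC): [IRQ0] PC=0: DEC 1 -> ACC=3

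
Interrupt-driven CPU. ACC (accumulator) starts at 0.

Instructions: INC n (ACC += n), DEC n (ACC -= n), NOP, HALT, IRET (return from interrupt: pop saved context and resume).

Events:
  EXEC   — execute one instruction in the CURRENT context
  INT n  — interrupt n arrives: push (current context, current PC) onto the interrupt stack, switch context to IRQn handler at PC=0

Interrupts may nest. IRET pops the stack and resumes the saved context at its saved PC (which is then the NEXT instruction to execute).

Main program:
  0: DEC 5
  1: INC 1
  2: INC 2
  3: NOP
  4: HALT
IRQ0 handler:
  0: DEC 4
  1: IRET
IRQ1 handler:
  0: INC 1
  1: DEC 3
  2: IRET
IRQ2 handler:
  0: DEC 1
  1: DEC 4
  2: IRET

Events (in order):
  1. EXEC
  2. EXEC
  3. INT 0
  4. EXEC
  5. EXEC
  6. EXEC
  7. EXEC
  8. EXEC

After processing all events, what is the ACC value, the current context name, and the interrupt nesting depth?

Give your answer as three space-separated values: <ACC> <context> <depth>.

Answer: -6 MAIN 0

Derivation:
Event 1 (EXEC): [MAIN] PC=0: DEC 5 -> ACC=-5
Event 2 (EXEC): [MAIN] PC=1: INC 1 -> ACC=-4
Event 3 (INT 0): INT 0 arrives: push (MAIN, PC=2), enter IRQ0 at PC=0 (depth now 1)
Event 4 (EXEC): [IRQ0] PC=0: DEC 4 -> ACC=-8
Event 5 (EXEC): [IRQ0] PC=1: IRET -> resume MAIN at PC=2 (depth now 0)
Event 6 (EXEC): [MAIN] PC=2: INC 2 -> ACC=-6
Event 7 (EXEC): [MAIN] PC=3: NOP
Event 8 (EXEC): [MAIN] PC=4: HALT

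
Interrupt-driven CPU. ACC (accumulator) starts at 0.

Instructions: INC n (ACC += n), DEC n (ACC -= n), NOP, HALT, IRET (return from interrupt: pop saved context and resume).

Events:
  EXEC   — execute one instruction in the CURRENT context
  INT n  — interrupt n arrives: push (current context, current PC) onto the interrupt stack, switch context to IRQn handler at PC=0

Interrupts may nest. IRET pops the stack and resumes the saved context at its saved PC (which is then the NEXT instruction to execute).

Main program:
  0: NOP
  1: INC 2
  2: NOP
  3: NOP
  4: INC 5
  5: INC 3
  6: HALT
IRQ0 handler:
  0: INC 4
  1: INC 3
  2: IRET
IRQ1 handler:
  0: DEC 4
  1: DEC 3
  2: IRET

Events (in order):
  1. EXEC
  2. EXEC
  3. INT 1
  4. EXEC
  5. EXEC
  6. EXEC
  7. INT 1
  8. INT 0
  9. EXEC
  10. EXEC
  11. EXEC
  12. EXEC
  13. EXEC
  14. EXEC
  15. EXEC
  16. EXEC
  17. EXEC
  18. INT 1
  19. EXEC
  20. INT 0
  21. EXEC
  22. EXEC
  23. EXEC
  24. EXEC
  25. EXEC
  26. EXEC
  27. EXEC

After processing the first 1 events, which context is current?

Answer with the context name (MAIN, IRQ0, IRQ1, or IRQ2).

Answer: MAIN

Derivation:
Event 1 (EXEC): [MAIN] PC=0: NOP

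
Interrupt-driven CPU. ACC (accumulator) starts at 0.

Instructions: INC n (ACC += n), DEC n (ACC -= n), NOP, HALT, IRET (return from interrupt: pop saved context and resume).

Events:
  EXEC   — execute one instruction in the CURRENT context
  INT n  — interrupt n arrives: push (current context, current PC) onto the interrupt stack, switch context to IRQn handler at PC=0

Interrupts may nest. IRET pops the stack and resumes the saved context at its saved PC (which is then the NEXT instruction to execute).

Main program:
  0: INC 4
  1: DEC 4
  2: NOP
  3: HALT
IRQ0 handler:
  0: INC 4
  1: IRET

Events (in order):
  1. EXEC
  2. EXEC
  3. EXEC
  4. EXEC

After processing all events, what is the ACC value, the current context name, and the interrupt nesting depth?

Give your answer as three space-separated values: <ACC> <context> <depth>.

Event 1 (EXEC): [MAIN] PC=0: INC 4 -> ACC=4
Event 2 (EXEC): [MAIN] PC=1: DEC 4 -> ACC=0
Event 3 (EXEC): [MAIN] PC=2: NOP
Event 4 (EXEC): [MAIN] PC=3: HALT

Answer: 0 MAIN 0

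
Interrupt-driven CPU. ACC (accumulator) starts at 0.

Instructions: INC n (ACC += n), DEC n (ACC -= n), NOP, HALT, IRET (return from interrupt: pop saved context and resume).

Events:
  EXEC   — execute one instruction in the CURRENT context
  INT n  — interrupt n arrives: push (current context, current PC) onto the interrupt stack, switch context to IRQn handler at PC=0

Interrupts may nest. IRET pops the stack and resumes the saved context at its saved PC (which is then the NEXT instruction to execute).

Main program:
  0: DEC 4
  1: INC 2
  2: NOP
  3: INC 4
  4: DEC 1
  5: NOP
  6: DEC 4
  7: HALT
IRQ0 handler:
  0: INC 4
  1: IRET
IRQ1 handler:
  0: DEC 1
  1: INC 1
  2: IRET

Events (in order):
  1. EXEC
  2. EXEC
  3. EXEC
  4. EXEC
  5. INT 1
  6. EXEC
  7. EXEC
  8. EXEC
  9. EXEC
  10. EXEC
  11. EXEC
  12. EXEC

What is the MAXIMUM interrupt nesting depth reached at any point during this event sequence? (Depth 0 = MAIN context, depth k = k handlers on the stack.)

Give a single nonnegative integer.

Answer: 1

Derivation:
Event 1 (EXEC): [MAIN] PC=0: DEC 4 -> ACC=-4 [depth=0]
Event 2 (EXEC): [MAIN] PC=1: INC 2 -> ACC=-2 [depth=0]
Event 3 (EXEC): [MAIN] PC=2: NOP [depth=0]
Event 4 (EXEC): [MAIN] PC=3: INC 4 -> ACC=2 [depth=0]
Event 5 (INT 1): INT 1 arrives: push (MAIN, PC=4), enter IRQ1 at PC=0 (depth now 1) [depth=1]
Event 6 (EXEC): [IRQ1] PC=0: DEC 1 -> ACC=1 [depth=1]
Event 7 (EXEC): [IRQ1] PC=1: INC 1 -> ACC=2 [depth=1]
Event 8 (EXEC): [IRQ1] PC=2: IRET -> resume MAIN at PC=4 (depth now 0) [depth=0]
Event 9 (EXEC): [MAIN] PC=4: DEC 1 -> ACC=1 [depth=0]
Event 10 (EXEC): [MAIN] PC=5: NOP [depth=0]
Event 11 (EXEC): [MAIN] PC=6: DEC 4 -> ACC=-3 [depth=0]
Event 12 (EXEC): [MAIN] PC=7: HALT [depth=0]
Max depth observed: 1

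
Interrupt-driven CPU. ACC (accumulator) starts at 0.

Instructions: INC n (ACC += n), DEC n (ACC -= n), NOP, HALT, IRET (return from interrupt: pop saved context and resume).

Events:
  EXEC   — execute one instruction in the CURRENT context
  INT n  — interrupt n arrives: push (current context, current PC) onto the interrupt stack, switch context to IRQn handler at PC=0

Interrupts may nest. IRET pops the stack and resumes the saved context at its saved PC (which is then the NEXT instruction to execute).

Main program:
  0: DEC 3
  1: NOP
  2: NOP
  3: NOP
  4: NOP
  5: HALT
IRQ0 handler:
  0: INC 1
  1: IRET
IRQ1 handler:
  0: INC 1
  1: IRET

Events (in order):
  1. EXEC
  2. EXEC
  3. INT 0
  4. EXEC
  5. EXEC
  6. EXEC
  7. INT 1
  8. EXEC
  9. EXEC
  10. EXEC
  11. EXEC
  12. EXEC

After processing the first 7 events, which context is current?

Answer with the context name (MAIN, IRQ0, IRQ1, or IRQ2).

Answer: IRQ1

Derivation:
Event 1 (EXEC): [MAIN] PC=0: DEC 3 -> ACC=-3
Event 2 (EXEC): [MAIN] PC=1: NOP
Event 3 (INT 0): INT 0 arrives: push (MAIN, PC=2), enter IRQ0 at PC=0 (depth now 1)
Event 4 (EXEC): [IRQ0] PC=0: INC 1 -> ACC=-2
Event 5 (EXEC): [IRQ0] PC=1: IRET -> resume MAIN at PC=2 (depth now 0)
Event 6 (EXEC): [MAIN] PC=2: NOP
Event 7 (INT 1): INT 1 arrives: push (MAIN, PC=3), enter IRQ1 at PC=0 (depth now 1)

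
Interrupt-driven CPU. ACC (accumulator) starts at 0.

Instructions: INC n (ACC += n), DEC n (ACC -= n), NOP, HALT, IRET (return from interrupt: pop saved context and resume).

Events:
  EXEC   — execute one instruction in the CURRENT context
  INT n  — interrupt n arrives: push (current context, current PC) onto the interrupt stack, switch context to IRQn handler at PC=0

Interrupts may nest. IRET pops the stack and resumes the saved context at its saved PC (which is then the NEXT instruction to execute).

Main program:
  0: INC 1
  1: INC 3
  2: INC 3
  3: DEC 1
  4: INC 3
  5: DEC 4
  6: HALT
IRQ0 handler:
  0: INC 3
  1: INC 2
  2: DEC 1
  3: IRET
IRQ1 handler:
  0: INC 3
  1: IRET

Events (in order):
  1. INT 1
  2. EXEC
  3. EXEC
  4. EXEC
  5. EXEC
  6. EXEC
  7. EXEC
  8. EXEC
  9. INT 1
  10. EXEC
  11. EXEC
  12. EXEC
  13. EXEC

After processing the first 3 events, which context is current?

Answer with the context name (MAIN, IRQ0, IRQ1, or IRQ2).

Event 1 (INT 1): INT 1 arrives: push (MAIN, PC=0), enter IRQ1 at PC=0 (depth now 1)
Event 2 (EXEC): [IRQ1] PC=0: INC 3 -> ACC=3
Event 3 (EXEC): [IRQ1] PC=1: IRET -> resume MAIN at PC=0 (depth now 0)

Answer: MAIN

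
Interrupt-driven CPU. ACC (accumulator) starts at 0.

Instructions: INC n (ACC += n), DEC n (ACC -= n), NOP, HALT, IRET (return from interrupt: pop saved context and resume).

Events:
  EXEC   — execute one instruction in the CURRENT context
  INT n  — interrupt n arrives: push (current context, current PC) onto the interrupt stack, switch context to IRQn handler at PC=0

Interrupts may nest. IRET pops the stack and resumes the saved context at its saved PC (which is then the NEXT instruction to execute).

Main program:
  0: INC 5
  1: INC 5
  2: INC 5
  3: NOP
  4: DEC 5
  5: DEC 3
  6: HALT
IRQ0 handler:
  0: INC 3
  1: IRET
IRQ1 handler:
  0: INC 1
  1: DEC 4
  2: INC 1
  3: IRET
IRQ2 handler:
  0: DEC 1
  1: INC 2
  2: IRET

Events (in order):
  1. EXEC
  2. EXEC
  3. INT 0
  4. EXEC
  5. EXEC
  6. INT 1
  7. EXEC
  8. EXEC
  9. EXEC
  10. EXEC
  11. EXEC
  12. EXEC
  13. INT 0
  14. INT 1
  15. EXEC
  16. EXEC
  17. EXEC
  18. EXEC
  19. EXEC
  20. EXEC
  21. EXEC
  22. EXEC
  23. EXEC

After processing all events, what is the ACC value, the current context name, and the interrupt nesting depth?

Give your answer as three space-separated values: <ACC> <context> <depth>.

Event 1 (EXEC): [MAIN] PC=0: INC 5 -> ACC=5
Event 2 (EXEC): [MAIN] PC=1: INC 5 -> ACC=10
Event 3 (INT 0): INT 0 arrives: push (MAIN, PC=2), enter IRQ0 at PC=0 (depth now 1)
Event 4 (EXEC): [IRQ0] PC=0: INC 3 -> ACC=13
Event 5 (EXEC): [IRQ0] PC=1: IRET -> resume MAIN at PC=2 (depth now 0)
Event 6 (INT 1): INT 1 arrives: push (MAIN, PC=2), enter IRQ1 at PC=0 (depth now 1)
Event 7 (EXEC): [IRQ1] PC=0: INC 1 -> ACC=14
Event 8 (EXEC): [IRQ1] PC=1: DEC 4 -> ACC=10
Event 9 (EXEC): [IRQ1] PC=2: INC 1 -> ACC=11
Event 10 (EXEC): [IRQ1] PC=3: IRET -> resume MAIN at PC=2 (depth now 0)
Event 11 (EXEC): [MAIN] PC=2: INC 5 -> ACC=16
Event 12 (EXEC): [MAIN] PC=3: NOP
Event 13 (INT 0): INT 0 arrives: push (MAIN, PC=4), enter IRQ0 at PC=0 (depth now 1)
Event 14 (INT 1): INT 1 arrives: push (IRQ0, PC=0), enter IRQ1 at PC=0 (depth now 2)
Event 15 (EXEC): [IRQ1] PC=0: INC 1 -> ACC=17
Event 16 (EXEC): [IRQ1] PC=1: DEC 4 -> ACC=13
Event 17 (EXEC): [IRQ1] PC=2: INC 1 -> ACC=14
Event 18 (EXEC): [IRQ1] PC=3: IRET -> resume IRQ0 at PC=0 (depth now 1)
Event 19 (EXEC): [IRQ0] PC=0: INC 3 -> ACC=17
Event 20 (EXEC): [IRQ0] PC=1: IRET -> resume MAIN at PC=4 (depth now 0)
Event 21 (EXEC): [MAIN] PC=4: DEC 5 -> ACC=12
Event 22 (EXEC): [MAIN] PC=5: DEC 3 -> ACC=9
Event 23 (EXEC): [MAIN] PC=6: HALT

Answer: 9 MAIN 0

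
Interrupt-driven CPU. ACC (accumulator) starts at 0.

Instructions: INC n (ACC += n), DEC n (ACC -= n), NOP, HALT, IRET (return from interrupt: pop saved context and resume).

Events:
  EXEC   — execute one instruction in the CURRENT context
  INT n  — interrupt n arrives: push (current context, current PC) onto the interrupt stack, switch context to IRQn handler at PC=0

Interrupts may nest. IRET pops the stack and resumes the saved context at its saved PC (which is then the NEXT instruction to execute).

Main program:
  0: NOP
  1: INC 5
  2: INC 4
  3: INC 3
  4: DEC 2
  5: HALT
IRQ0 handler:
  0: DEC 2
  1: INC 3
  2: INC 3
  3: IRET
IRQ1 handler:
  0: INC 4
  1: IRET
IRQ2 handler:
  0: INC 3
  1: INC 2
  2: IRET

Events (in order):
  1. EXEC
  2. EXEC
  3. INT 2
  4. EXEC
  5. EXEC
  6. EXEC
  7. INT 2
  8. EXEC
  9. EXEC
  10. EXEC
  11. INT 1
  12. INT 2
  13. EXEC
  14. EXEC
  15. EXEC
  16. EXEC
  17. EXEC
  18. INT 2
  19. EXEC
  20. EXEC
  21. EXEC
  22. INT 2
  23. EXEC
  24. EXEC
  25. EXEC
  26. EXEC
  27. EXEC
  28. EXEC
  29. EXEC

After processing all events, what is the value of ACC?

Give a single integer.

Answer: 39

Derivation:
Event 1 (EXEC): [MAIN] PC=0: NOP
Event 2 (EXEC): [MAIN] PC=1: INC 5 -> ACC=5
Event 3 (INT 2): INT 2 arrives: push (MAIN, PC=2), enter IRQ2 at PC=0 (depth now 1)
Event 4 (EXEC): [IRQ2] PC=0: INC 3 -> ACC=8
Event 5 (EXEC): [IRQ2] PC=1: INC 2 -> ACC=10
Event 6 (EXEC): [IRQ2] PC=2: IRET -> resume MAIN at PC=2 (depth now 0)
Event 7 (INT 2): INT 2 arrives: push (MAIN, PC=2), enter IRQ2 at PC=0 (depth now 1)
Event 8 (EXEC): [IRQ2] PC=0: INC 3 -> ACC=13
Event 9 (EXEC): [IRQ2] PC=1: INC 2 -> ACC=15
Event 10 (EXEC): [IRQ2] PC=2: IRET -> resume MAIN at PC=2 (depth now 0)
Event 11 (INT 1): INT 1 arrives: push (MAIN, PC=2), enter IRQ1 at PC=0 (depth now 1)
Event 12 (INT 2): INT 2 arrives: push (IRQ1, PC=0), enter IRQ2 at PC=0 (depth now 2)
Event 13 (EXEC): [IRQ2] PC=0: INC 3 -> ACC=18
Event 14 (EXEC): [IRQ2] PC=1: INC 2 -> ACC=20
Event 15 (EXEC): [IRQ2] PC=2: IRET -> resume IRQ1 at PC=0 (depth now 1)
Event 16 (EXEC): [IRQ1] PC=0: INC 4 -> ACC=24
Event 17 (EXEC): [IRQ1] PC=1: IRET -> resume MAIN at PC=2 (depth now 0)
Event 18 (INT 2): INT 2 arrives: push (MAIN, PC=2), enter IRQ2 at PC=0 (depth now 1)
Event 19 (EXEC): [IRQ2] PC=0: INC 3 -> ACC=27
Event 20 (EXEC): [IRQ2] PC=1: INC 2 -> ACC=29
Event 21 (EXEC): [IRQ2] PC=2: IRET -> resume MAIN at PC=2 (depth now 0)
Event 22 (INT 2): INT 2 arrives: push (MAIN, PC=2), enter IRQ2 at PC=0 (depth now 1)
Event 23 (EXEC): [IRQ2] PC=0: INC 3 -> ACC=32
Event 24 (EXEC): [IRQ2] PC=1: INC 2 -> ACC=34
Event 25 (EXEC): [IRQ2] PC=2: IRET -> resume MAIN at PC=2 (depth now 0)
Event 26 (EXEC): [MAIN] PC=2: INC 4 -> ACC=38
Event 27 (EXEC): [MAIN] PC=3: INC 3 -> ACC=41
Event 28 (EXEC): [MAIN] PC=4: DEC 2 -> ACC=39
Event 29 (EXEC): [MAIN] PC=5: HALT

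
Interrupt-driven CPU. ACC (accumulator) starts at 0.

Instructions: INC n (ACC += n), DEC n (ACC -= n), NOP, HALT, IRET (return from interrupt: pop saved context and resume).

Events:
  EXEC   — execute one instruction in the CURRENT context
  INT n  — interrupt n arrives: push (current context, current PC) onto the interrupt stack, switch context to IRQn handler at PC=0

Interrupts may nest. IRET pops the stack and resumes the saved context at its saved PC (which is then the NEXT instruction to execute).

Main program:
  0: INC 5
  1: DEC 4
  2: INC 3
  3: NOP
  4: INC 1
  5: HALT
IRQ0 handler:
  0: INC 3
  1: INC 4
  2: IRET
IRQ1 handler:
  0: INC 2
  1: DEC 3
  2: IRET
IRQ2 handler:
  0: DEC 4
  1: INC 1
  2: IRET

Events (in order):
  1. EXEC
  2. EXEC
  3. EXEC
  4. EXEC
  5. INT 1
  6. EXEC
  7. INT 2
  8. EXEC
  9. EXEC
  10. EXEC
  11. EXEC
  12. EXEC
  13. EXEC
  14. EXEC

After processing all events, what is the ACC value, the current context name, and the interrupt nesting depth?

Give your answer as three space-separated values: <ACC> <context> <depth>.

Answer: 1 MAIN 0

Derivation:
Event 1 (EXEC): [MAIN] PC=0: INC 5 -> ACC=5
Event 2 (EXEC): [MAIN] PC=1: DEC 4 -> ACC=1
Event 3 (EXEC): [MAIN] PC=2: INC 3 -> ACC=4
Event 4 (EXEC): [MAIN] PC=3: NOP
Event 5 (INT 1): INT 1 arrives: push (MAIN, PC=4), enter IRQ1 at PC=0 (depth now 1)
Event 6 (EXEC): [IRQ1] PC=0: INC 2 -> ACC=6
Event 7 (INT 2): INT 2 arrives: push (IRQ1, PC=1), enter IRQ2 at PC=0 (depth now 2)
Event 8 (EXEC): [IRQ2] PC=0: DEC 4 -> ACC=2
Event 9 (EXEC): [IRQ2] PC=1: INC 1 -> ACC=3
Event 10 (EXEC): [IRQ2] PC=2: IRET -> resume IRQ1 at PC=1 (depth now 1)
Event 11 (EXEC): [IRQ1] PC=1: DEC 3 -> ACC=0
Event 12 (EXEC): [IRQ1] PC=2: IRET -> resume MAIN at PC=4 (depth now 0)
Event 13 (EXEC): [MAIN] PC=4: INC 1 -> ACC=1
Event 14 (EXEC): [MAIN] PC=5: HALT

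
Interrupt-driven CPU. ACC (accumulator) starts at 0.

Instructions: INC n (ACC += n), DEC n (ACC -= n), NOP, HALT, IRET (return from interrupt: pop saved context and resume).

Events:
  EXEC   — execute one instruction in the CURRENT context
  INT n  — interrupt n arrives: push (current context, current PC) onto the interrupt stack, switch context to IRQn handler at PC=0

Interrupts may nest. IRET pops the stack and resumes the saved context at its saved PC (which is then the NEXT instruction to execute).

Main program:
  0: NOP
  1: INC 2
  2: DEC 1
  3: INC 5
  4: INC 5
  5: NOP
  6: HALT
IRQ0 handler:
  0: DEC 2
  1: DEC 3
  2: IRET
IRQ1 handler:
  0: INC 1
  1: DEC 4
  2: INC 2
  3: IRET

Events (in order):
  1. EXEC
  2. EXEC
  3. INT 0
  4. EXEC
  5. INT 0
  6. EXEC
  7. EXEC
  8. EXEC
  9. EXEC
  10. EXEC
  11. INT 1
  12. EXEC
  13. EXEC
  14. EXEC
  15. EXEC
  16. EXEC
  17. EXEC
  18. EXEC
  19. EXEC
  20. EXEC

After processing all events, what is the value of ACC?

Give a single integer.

Answer: 0

Derivation:
Event 1 (EXEC): [MAIN] PC=0: NOP
Event 2 (EXEC): [MAIN] PC=1: INC 2 -> ACC=2
Event 3 (INT 0): INT 0 arrives: push (MAIN, PC=2), enter IRQ0 at PC=0 (depth now 1)
Event 4 (EXEC): [IRQ0] PC=0: DEC 2 -> ACC=0
Event 5 (INT 0): INT 0 arrives: push (IRQ0, PC=1), enter IRQ0 at PC=0 (depth now 2)
Event 6 (EXEC): [IRQ0] PC=0: DEC 2 -> ACC=-2
Event 7 (EXEC): [IRQ0] PC=1: DEC 3 -> ACC=-5
Event 8 (EXEC): [IRQ0] PC=2: IRET -> resume IRQ0 at PC=1 (depth now 1)
Event 9 (EXEC): [IRQ0] PC=1: DEC 3 -> ACC=-8
Event 10 (EXEC): [IRQ0] PC=2: IRET -> resume MAIN at PC=2 (depth now 0)
Event 11 (INT 1): INT 1 arrives: push (MAIN, PC=2), enter IRQ1 at PC=0 (depth now 1)
Event 12 (EXEC): [IRQ1] PC=0: INC 1 -> ACC=-7
Event 13 (EXEC): [IRQ1] PC=1: DEC 4 -> ACC=-11
Event 14 (EXEC): [IRQ1] PC=2: INC 2 -> ACC=-9
Event 15 (EXEC): [IRQ1] PC=3: IRET -> resume MAIN at PC=2 (depth now 0)
Event 16 (EXEC): [MAIN] PC=2: DEC 1 -> ACC=-10
Event 17 (EXEC): [MAIN] PC=3: INC 5 -> ACC=-5
Event 18 (EXEC): [MAIN] PC=4: INC 5 -> ACC=0
Event 19 (EXEC): [MAIN] PC=5: NOP
Event 20 (EXEC): [MAIN] PC=6: HALT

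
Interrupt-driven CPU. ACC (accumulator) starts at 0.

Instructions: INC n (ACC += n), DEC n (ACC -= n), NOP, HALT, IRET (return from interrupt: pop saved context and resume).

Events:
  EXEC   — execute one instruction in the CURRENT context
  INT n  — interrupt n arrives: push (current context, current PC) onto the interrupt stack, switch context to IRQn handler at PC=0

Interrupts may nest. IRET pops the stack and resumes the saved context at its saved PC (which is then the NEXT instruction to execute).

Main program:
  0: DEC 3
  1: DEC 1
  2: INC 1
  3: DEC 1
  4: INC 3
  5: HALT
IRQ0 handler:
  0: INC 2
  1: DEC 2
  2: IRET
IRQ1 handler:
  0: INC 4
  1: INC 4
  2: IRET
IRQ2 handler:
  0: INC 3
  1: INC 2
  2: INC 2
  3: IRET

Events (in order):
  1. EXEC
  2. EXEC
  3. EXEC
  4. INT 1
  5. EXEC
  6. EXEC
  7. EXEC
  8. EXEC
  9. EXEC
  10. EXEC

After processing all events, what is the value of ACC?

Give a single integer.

Event 1 (EXEC): [MAIN] PC=0: DEC 3 -> ACC=-3
Event 2 (EXEC): [MAIN] PC=1: DEC 1 -> ACC=-4
Event 3 (EXEC): [MAIN] PC=2: INC 1 -> ACC=-3
Event 4 (INT 1): INT 1 arrives: push (MAIN, PC=3), enter IRQ1 at PC=0 (depth now 1)
Event 5 (EXEC): [IRQ1] PC=0: INC 4 -> ACC=1
Event 6 (EXEC): [IRQ1] PC=1: INC 4 -> ACC=5
Event 7 (EXEC): [IRQ1] PC=2: IRET -> resume MAIN at PC=3 (depth now 0)
Event 8 (EXEC): [MAIN] PC=3: DEC 1 -> ACC=4
Event 9 (EXEC): [MAIN] PC=4: INC 3 -> ACC=7
Event 10 (EXEC): [MAIN] PC=5: HALT

Answer: 7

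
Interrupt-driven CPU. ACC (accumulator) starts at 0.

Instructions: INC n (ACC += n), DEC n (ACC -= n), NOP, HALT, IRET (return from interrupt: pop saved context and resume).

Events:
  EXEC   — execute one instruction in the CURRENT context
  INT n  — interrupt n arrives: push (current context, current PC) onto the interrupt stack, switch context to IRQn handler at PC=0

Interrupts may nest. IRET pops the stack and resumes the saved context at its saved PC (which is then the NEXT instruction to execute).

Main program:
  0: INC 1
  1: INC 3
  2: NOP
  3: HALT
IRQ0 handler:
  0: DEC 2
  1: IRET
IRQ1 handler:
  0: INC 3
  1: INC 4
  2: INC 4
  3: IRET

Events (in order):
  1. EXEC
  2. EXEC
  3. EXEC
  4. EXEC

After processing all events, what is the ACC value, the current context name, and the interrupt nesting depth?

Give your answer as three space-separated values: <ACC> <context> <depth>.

Event 1 (EXEC): [MAIN] PC=0: INC 1 -> ACC=1
Event 2 (EXEC): [MAIN] PC=1: INC 3 -> ACC=4
Event 3 (EXEC): [MAIN] PC=2: NOP
Event 4 (EXEC): [MAIN] PC=3: HALT

Answer: 4 MAIN 0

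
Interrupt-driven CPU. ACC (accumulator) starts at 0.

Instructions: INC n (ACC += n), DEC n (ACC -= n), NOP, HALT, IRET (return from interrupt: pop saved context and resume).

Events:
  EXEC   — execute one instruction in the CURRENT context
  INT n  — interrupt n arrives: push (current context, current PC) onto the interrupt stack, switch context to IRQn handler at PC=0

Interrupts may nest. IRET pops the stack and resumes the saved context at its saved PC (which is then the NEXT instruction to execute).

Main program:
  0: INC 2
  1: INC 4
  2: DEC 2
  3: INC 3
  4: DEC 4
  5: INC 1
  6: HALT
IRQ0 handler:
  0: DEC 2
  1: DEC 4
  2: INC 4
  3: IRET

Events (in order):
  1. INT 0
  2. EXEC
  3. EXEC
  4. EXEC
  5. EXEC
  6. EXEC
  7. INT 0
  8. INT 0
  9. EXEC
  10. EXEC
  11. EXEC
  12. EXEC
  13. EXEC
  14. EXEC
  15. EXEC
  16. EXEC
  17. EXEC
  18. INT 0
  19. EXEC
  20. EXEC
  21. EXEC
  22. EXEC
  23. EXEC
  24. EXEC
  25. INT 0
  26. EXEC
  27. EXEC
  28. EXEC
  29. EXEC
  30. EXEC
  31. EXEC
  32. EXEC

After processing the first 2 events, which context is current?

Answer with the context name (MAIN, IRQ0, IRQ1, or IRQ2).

Event 1 (INT 0): INT 0 arrives: push (MAIN, PC=0), enter IRQ0 at PC=0 (depth now 1)
Event 2 (EXEC): [IRQ0] PC=0: DEC 2 -> ACC=-2

Answer: IRQ0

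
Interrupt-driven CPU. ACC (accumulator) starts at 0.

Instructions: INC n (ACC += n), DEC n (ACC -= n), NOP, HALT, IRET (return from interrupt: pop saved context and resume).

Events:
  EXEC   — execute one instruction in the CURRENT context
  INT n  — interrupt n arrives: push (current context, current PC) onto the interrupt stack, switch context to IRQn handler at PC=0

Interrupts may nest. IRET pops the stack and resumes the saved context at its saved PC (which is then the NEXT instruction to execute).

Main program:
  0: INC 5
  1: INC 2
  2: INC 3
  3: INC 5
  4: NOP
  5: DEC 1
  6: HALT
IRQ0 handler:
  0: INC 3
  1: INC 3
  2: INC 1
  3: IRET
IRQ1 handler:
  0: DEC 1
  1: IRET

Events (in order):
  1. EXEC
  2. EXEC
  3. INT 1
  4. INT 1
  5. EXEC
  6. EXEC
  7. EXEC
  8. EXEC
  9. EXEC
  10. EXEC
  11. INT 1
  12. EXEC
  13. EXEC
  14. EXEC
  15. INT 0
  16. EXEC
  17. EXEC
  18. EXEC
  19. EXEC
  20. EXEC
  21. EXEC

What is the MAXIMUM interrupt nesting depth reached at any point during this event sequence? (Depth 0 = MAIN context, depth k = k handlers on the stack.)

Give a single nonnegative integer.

Event 1 (EXEC): [MAIN] PC=0: INC 5 -> ACC=5 [depth=0]
Event 2 (EXEC): [MAIN] PC=1: INC 2 -> ACC=7 [depth=0]
Event 3 (INT 1): INT 1 arrives: push (MAIN, PC=2), enter IRQ1 at PC=0 (depth now 1) [depth=1]
Event 4 (INT 1): INT 1 arrives: push (IRQ1, PC=0), enter IRQ1 at PC=0 (depth now 2) [depth=2]
Event 5 (EXEC): [IRQ1] PC=0: DEC 1 -> ACC=6 [depth=2]
Event 6 (EXEC): [IRQ1] PC=1: IRET -> resume IRQ1 at PC=0 (depth now 1) [depth=1]
Event 7 (EXEC): [IRQ1] PC=0: DEC 1 -> ACC=5 [depth=1]
Event 8 (EXEC): [IRQ1] PC=1: IRET -> resume MAIN at PC=2 (depth now 0) [depth=0]
Event 9 (EXEC): [MAIN] PC=2: INC 3 -> ACC=8 [depth=0]
Event 10 (EXEC): [MAIN] PC=3: INC 5 -> ACC=13 [depth=0]
Event 11 (INT 1): INT 1 arrives: push (MAIN, PC=4), enter IRQ1 at PC=0 (depth now 1) [depth=1]
Event 12 (EXEC): [IRQ1] PC=0: DEC 1 -> ACC=12 [depth=1]
Event 13 (EXEC): [IRQ1] PC=1: IRET -> resume MAIN at PC=4 (depth now 0) [depth=0]
Event 14 (EXEC): [MAIN] PC=4: NOP [depth=0]
Event 15 (INT 0): INT 0 arrives: push (MAIN, PC=5), enter IRQ0 at PC=0 (depth now 1) [depth=1]
Event 16 (EXEC): [IRQ0] PC=0: INC 3 -> ACC=15 [depth=1]
Event 17 (EXEC): [IRQ0] PC=1: INC 3 -> ACC=18 [depth=1]
Event 18 (EXEC): [IRQ0] PC=2: INC 1 -> ACC=19 [depth=1]
Event 19 (EXEC): [IRQ0] PC=3: IRET -> resume MAIN at PC=5 (depth now 0) [depth=0]
Event 20 (EXEC): [MAIN] PC=5: DEC 1 -> ACC=18 [depth=0]
Event 21 (EXEC): [MAIN] PC=6: HALT [depth=0]
Max depth observed: 2

Answer: 2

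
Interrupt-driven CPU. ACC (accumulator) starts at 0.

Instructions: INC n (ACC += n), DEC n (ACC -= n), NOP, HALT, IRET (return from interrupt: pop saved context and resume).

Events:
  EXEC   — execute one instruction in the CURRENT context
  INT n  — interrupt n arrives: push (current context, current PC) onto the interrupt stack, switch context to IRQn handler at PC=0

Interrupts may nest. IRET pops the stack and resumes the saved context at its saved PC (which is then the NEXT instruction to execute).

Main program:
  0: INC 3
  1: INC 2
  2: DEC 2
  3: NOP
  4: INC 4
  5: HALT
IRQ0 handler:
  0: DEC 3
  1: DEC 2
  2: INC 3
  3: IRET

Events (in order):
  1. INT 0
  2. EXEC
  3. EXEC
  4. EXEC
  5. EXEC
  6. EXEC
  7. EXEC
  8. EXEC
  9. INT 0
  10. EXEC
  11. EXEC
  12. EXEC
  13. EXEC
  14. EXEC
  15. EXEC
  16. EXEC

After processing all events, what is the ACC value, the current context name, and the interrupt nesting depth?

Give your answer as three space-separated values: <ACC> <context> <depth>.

Answer: 3 MAIN 0

Derivation:
Event 1 (INT 0): INT 0 arrives: push (MAIN, PC=0), enter IRQ0 at PC=0 (depth now 1)
Event 2 (EXEC): [IRQ0] PC=0: DEC 3 -> ACC=-3
Event 3 (EXEC): [IRQ0] PC=1: DEC 2 -> ACC=-5
Event 4 (EXEC): [IRQ0] PC=2: INC 3 -> ACC=-2
Event 5 (EXEC): [IRQ0] PC=3: IRET -> resume MAIN at PC=0 (depth now 0)
Event 6 (EXEC): [MAIN] PC=0: INC 3 -> ACC=1
Event 7 (EXEC): [MAIN] PC=1: INC 2 -> ACC=3
Event 8 (EXEC): [MAIN] PC=2: DEC 2 -> ACC=1
Event 9 (INT 0): INT 0 arrives: push (MAIN, PC=3), enter IRQ0 at PC=0 (depth now 1)
Event 10 (EXEC): [IRQ0] PC=0: DEC 3 -> ACC=-2
Event 11 (EXEC): [IRQ0] PC=1: DEC 2 -> ACC=-4
Event 12 (EXEC): [IRQ0] PC=2: INC 3 -> ACC=-1
Event 13 (EXEC): [IRQ0] PC=3: IRET -> resume MAIN at PC=3 (depth now 0)
Event 14 (EXEC): [MAIN] PC=3: NOP
Event 15 (EXEC): [MAIN] PC=4: INC 4 -> ACC=3
Event 16 (EXEC): [MAIN] PC=5: HALT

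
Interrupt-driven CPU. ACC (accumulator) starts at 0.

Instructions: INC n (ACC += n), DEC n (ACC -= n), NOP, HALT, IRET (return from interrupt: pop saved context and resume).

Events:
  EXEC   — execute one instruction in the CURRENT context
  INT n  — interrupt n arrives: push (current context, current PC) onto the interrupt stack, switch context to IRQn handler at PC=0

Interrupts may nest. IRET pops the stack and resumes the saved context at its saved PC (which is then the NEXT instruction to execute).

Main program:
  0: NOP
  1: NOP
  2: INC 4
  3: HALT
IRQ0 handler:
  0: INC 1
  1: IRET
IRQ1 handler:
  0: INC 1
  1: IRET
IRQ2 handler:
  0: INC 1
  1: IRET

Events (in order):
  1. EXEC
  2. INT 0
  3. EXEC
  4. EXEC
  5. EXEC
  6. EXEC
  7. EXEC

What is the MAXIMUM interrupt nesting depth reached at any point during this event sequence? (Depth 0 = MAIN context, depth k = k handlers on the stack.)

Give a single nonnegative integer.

Event 1 (EXEC): [MAIN] PC=0: NOP [depth=0]
Event 2 (INT 0): INT 0 arrives: push (MAIN, PC=1), enter IRQ0 at PC=0 (depth now 1) [depth=1]
Event 3 (EXEC): [IRQ0] PC=0: INC 1 -> ACC=1 [depth=1]
Event 4 (EXEC): [IRQ0] PC=1: IRET -> resume MAIN at PC=1 (depth now 0) [depth=0]
Event 5 (EXEC): [MAIN] PC=1: NOP [depth=0]
Event 6 (EXEC): [MAIN] PC=2: INC 4 -> ACC=5 [depth=0]
Event 7 (EXEC): [MAIN] PC=3: HALT [depth=0]
Max depth observed: 1

Answer: 1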